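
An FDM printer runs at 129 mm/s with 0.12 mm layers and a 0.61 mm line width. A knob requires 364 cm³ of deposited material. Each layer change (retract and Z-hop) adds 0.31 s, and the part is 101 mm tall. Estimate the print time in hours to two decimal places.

10.78 hours

Line area = 0.12 × 0.61 = 0.0732 mm².
Path length: 364000 mm³ / 0.0732 mm² → 4972677.6 mm.
Extrusion time = 4972677.6 / 129 = 38547.9 s.
Layers = ⌈101/0.12⌉ = 842.
Non-print overhead = 842 × 0.31, so 261.02 s.
Altogether 38547.9 + 261.02 = 38808.92 s, i.e. 10.78 hours.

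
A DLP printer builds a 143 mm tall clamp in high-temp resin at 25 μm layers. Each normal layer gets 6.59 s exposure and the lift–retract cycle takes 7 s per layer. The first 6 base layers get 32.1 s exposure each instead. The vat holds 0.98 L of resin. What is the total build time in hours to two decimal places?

21.64 hours

Number of layers: 143 / 0.025 → 5720 (rounded up).
Base layers: 6 × (32.1 + 7) → 234.6 s.
Regular layers: 5714 × (6.59 + 7) → 77653.26 s.
Sum: 234.6 + 77653.26 = 77887.86 s → 21.64 hours.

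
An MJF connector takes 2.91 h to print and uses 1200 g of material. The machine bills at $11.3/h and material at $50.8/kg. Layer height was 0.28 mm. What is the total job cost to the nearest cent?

$93.84

Machine-time cost = 11.3 × 2.91 = $32.883.
Feedstock cost = 50.8 × 1200/1000, so $60.96.
Job cost: 32.883 + 60.96 = 93.843 ≈ $93.84.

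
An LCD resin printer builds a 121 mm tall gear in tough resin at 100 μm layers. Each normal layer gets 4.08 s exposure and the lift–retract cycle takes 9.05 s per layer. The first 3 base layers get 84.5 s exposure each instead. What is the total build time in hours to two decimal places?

4.48 hours

Layers = ⌈121/0.1⌉ = 1210.
Bottom layers = 3 × (84.5 + 9.05) = 280.65 s.
Regular layers = 1207 × (4.08 + 9.05) = 15847.91 s.
Total = 280.65 + 15847.91 = 16128.56 s = 4.48 hours.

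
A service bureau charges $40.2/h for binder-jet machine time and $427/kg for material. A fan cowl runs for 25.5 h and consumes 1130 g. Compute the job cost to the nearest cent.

$1507.61

Machine cost = 40.2 × 25.5 = $1025.10.
Feedstock cost = 427 × 1130/1000 = $482.51.
Total = 1025.10 + 482.51 = $1507.61.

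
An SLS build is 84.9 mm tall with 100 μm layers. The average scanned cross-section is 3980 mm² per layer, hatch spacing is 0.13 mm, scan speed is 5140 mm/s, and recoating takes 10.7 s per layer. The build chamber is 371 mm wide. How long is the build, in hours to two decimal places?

3.93 hours

Layers = ⌈84.9/0.1⌉ = 849.
Scan path per layer: 3980 / 0.13 → 30615.4 mm.
Scan time per layer: 30615.4 / 5140 → 5.9563 s.
Time per layer = 5.9563 + 10.7, so 16.6563 s.
849 layers × 16.6563 s/layer = 14141.1987 s, i.e. 3.93 hours.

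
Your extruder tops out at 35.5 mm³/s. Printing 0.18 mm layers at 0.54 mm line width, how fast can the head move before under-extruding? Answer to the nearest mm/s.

Bead cross-section: 0.18 × 0.54 → 0.0972 mm².
v_max = Q/A = 35.5/0.0972 = 365.23 mm/s → 365 mm/s.

365 mm/s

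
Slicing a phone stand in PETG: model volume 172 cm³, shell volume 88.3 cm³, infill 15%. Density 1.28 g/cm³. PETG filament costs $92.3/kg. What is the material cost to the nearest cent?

$11.92

Infill region = 172 − 88.3 = 83.7 cm³.
Infill volume: 0.15 × 83.7 → 12.555 cm³.
Deposited volume = 88.3 + 12.555, so 100.855 cm³.
Mass = 100.855 × 1.28 = 129.0944 g.
At $92.3/kg: 129.0944/1000 × 92.3 = $11.92.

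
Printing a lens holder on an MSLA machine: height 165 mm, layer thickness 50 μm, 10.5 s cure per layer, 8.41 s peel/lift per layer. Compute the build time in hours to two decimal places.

17.33 hours

Layer count = ceil(165 / 0.05) = 3300.
Each layer takes = 10.5 + 8.41 = 18.91 s.
Build time: 3300 × 18.91 s = 62403 s, i.e. 17.33 hours.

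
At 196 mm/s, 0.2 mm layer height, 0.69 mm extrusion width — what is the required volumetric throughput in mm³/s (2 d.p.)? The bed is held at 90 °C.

27.05

Bead cross-section = 0.2 × 0.69, so 0.138 mm².
Q = v·A = 196 × 0.138 = 27.05 mm³/s.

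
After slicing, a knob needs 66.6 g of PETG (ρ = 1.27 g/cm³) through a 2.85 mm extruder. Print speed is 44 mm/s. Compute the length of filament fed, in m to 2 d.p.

8.22 m

Extruded volume: 66.6/1.27 = 52.4409 cm³ (52440.9 mm³).
A = π r² = π × 1.425² = 6.3794 mm².
Length = 52440.9 / 6.3794 = 8220.35 mm = 8.22 m.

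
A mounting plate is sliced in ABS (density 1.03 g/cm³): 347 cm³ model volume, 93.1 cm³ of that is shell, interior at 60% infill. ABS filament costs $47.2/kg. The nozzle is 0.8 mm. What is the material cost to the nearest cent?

Infill region: 347 − 93.1 → 253.9 cm³.
Infill volume = 0.60 × 253.9 = 152.34 cm³.
Total printed volume = 93.1 + 152.34 = 245.44 cm³.
Mass = 245.44 × 1.03, so 252.8032 g.
Cost = 252.8032 g / 1000 × $47.2/kg = $11.93.

$11.93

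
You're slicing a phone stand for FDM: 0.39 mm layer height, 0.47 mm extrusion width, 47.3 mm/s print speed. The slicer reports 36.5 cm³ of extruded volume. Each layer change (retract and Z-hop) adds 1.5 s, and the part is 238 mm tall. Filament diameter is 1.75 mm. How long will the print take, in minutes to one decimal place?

85.4 minutes

Line area = 0.39 × 0.47 = 0.1833 mm².
Path length: 36500 mm³ / 0.1833 mm² → 199127.1 mm.
Extrusion time: 199127.1 / 47.3 → 4209.9 s.
Layer count = ceil(238 / 0.39) = 611.
Z-hop total = 611 × 1.5, so 916.5 s.
Altogether 4209.9 + 916.5 = 5126.4 s, i.e. 85.4 minutes.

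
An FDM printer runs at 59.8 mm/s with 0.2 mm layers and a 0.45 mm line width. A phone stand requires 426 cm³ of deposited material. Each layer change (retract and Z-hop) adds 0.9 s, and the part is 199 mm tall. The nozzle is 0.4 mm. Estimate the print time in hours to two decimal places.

22.24 hours

Extrusion cross-section: 0.2 × 0.45 → 0.09 mm².
Total extruded path = 426000/0.09 = 4733333.3 mm.
Time extruding = 4733333.3 / 59.8, so 79152.7 s.
Layers = ⌈199/0.2⌉ = 995.
Z-hop total: 995 × 0.9 → 895.5 s.
Altogether 79152.7 + 895.5 = 80048.2 s, i.e. 22.24 hours.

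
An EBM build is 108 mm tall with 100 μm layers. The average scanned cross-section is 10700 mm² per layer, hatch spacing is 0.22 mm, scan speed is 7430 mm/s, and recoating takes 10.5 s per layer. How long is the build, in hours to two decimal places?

Layer count = ceil(108 / 0.1) = 1080.
Scan path per layer = 10700 / 0.22 = 48636.4 mm.
Scan time per layer = 48636.4 / 7430 = 6.5459 s.
Time per layer = 6.5459 + 10.5 = 17.0459 s.
1080 layers × 17.0459 s/layer = 18409.572 s, i.e. 5.11 hours.

5.11 hours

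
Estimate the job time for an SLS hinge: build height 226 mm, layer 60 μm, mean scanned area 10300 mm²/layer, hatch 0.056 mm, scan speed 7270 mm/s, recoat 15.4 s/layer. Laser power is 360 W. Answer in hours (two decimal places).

42.59 hours

Layers = ⌈226/0.06⌉ = 3767.
Scan path per layer: 10300 / 0.056 → 183928.6 mm.
Per-layer scan time = 183928.6 / 7270 = 25.2997 s.
Layer cycle = 25.2997 + 15.4 = 40.6997 s.
Build time = 3767 × 40.6997 = 153315.7699 s = 42.59 hours.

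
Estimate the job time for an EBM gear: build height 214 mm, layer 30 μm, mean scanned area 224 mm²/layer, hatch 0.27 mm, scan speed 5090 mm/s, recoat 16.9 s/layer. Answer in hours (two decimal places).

Layer count = ceil(214 / 0.03) = 7134.
Per-layer scan distance = 224 / 0.27, so 829.6 mm.
Scan time per layer = 829.6 / 5090, so 0.163 s.
Per-layer time = 0.163 + 16.9, so 17.063 s.
Build time = 7134 × 17.063 = 121727.442 s = 33.81 hours.

33.81 hours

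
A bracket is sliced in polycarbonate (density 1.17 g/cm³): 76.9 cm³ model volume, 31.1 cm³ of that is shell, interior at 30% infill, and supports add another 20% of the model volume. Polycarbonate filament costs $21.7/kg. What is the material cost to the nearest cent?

Infill region: 76.9 − 31.1 → 45.8 cm³.
Infill volume = 0.30 × 45.8, so 13.74 cm³.
Support: 0.20 × 76.9 → 15.38 cm³.
Total printed volume = 31.1 + 13.74 + 15.38 = 60.22 cm³.
Mass: 60.22 × 1.17 → 70.4574 g.
At $21.7/kg: 70.4574/1000 × 21.7 = $1.53.

$1.53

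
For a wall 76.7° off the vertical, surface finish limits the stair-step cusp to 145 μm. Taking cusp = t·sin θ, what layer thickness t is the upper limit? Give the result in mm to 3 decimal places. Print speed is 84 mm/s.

0.149 mm

t = h_c / sin θ = 0.145 / 0.9732 = 0.149 mm.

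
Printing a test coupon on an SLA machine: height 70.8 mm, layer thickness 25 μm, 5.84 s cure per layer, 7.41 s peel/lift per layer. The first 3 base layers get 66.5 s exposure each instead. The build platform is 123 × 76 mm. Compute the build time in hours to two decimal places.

10.47 hours

Layers = ⌈70.8/0.025⌉ = 2832.
Bottom layers: 3 × (66.5 + 7.41) → 221.73 s.
Regular layers = 2829 × (5.84 + 7.41) = 37484.25 s.
Total = 221.73 + 37484.25 = 37705.98 s = 10.47 hours.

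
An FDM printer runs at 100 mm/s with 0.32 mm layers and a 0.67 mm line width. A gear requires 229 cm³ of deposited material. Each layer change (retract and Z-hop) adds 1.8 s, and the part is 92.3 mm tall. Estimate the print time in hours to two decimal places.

Extrusion cross-section = 0.32 × 0.67 = 0.2144 mm².
Total extruded path = 229000/0.2144 = 1068097 mm.
Extrusion time: 1068097 / 100 → 10681 s.
Layer count = ceil(92.3 / 0.32) = 289.
Non-print overhead = 289 × 1.8, so 520.2 s.
Total = 10681 + 520.2 = 11201.2 s = 3.11 hours.

3.11 hours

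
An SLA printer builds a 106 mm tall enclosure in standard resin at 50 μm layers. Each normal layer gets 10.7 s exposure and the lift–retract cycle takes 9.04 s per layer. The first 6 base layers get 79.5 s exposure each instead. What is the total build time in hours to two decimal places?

Number of layers: 106 / 0.05 → 2120 (rounded up).
Base layers = 6 × (79.5 + 9.04), so 531.24 s.
Remaining layers = 2114 × (10.7 + 9.04), so 41730.36 s.
Sum: 531.24 + 41730.36 = 42261.6 s → 11.74 hours.

11.74 hours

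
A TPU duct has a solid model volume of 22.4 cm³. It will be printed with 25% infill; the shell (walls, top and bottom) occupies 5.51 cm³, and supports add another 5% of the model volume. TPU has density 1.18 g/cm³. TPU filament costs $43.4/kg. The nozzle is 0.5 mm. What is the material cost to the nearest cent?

$0.56

Infill region = 22.4 − 5.51 = 16.89 cm³.
Deposited infill = 0.25 × 16.89 = 4.2225 cm³.
Support = 0.05 × 22.4, so 1.12 cm³.
Deposited volume = 5.51 + 4.2225 + 1.12, so 10.8525 cm³.
Mass = 10.8525 × 1.18, so 12.80595 g.
At $43.4/kg: 12.80595/1000 × 43.4 = $0.56.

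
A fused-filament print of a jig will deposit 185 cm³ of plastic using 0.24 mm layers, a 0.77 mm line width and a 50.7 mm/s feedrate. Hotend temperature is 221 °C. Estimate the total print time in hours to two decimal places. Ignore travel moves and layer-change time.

5.48 hours

Bead cross-section = 0.24 × 0.77, so 0.1848 mm².
Toolpath length = 185 cm³ / 0.1848 mm² = 185000 / 0.1848 = 1001082.3 mm.
Print-move time: 1001082.3 / 50.7 → 19745.2 s.
19745.2 s = 5.48 hours.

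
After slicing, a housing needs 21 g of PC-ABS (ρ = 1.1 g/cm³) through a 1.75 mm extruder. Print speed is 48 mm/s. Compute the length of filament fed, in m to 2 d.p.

Extruded volume: 21/1.1 = 19.0909 cm³ (19090.9 mm³).
Filament cross-section = π × (1.75/2)² = 2.4053 mm².
Length = 19090.9 / 2.4053 = 7937.01 mm = 7.94 m.

7.94 m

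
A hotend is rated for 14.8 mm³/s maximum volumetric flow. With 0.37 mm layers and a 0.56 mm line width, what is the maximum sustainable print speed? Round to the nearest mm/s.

71 mm/s

A: 0.37 × 0.56 → 0.2072 mm².
Max speed = 14.8 / 0.2072 = 71.43 ≈ 71 mm/s.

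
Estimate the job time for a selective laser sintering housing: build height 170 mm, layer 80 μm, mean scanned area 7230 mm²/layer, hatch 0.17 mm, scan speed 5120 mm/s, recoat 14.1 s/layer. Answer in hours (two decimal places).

13.23 hours

Number of layers: 170 / 0.08 → 2125 (rounded up).
Scan path per layer = 7230 / 0.17, so 42529.4 mm.
Scan time per layer = 42529.4 / 5120 = 8.3065 s.
Per-layer time = 8.3065 + 14.1 = 22.4065 s.
Total: 2125 × 22.4065 s = 47613.8125 s → 13.23 hours.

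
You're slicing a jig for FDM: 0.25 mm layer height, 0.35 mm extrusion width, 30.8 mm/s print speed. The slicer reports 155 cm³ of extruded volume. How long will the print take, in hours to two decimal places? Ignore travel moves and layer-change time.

Bead cross-section = 0.25 × 0.35, so 0.0875 mm².
Path length: 155000 mm³ / 0.0875 mm² → 1771428.6 mm.
Extrusion time = 1771428.6 / 30.8 = 57513.9 s.
That's 57513.9 s → 15.98 hours.

15.98 hours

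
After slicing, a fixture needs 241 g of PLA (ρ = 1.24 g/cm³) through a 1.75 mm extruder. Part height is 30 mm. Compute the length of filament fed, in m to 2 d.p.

80.80 m

Volume = 241 g / 1.24 g·cm⁻³ = 194.3548 cm³ = 194354.8 mm³.
A = π r² = π × 0.875² = 2.4053 mm².
Length = 194354.8 / 2.4053 = 80802.73 mm = 80.80 m.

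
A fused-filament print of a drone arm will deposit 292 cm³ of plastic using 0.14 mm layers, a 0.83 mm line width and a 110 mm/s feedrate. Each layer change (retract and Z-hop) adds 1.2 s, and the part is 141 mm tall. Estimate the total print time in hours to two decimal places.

Extrusion cross-section: 0.14 × 0.83 → 0.1162 mm².
Path length: 292000 mm³ / 0.1162 mm² → 2512908.8 mm.
Time extruding = 2512908.8 / 110 = 22844.6 s.
Number of layers: 141 / 0.14 → 1008 (rounded up).
Layer-change overhead = 1008 × 1.2 = 1209.6 s.
Total = 22844.6 + 1209.6 = 24054.2 s = 6.68 hours.

6.68 hours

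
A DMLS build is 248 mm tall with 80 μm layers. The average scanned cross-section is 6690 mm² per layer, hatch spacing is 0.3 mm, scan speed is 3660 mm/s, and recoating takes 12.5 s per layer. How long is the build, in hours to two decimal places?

Layer count = ceil(248 / 0.08) = 3100.
Scan path per layer: 6690 / 0.3 → 22300 mm.
Scan time per layer: 22300 / 3660 → 6.0929 s.
Time per layer = 6.0929 + 12.5, so 18.5929 s.
Build time = 3100 × 18.5929 = 57637.99 s = 16.01 hours.

16.01 hours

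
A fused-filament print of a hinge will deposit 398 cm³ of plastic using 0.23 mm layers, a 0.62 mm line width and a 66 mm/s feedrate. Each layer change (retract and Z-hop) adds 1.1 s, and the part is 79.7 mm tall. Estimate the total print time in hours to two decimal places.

Bead cross-section = 0.23 × 0.62 = 0.1426 mm².
Total extruded path = 398000/0.1426 = 2791023.8 mm.
Extrusion time: 2791023.8 / 66 → 42288.2 s.
Number of layers: 79.7 / 0.23 → 347 (rounded up).
Z-hop total = 347 × 1.1 = 381.7 s.
Altogether 42288.2 + 381.7 = 42669.9 s, i.e. 11.85 hours.

11.85 hours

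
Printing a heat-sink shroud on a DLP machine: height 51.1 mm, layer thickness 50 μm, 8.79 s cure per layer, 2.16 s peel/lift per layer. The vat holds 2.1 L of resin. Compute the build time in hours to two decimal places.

Number of layers: 51.1 / 0.05 → 1022 (rounded up).
Each layer takes = 8.79 + 2.16 = 10.95 s.
Build time: 1022 × 10.95 s = 11190.9 s, i.e. 3.11 hours.

3.11 hours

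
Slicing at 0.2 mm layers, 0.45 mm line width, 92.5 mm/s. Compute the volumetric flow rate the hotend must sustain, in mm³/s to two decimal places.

A = 0.2 × 0.45, so 0.09 mm².
Q = v·A = 92.5 × 0.09 = 8.33 mm³/s.

8.33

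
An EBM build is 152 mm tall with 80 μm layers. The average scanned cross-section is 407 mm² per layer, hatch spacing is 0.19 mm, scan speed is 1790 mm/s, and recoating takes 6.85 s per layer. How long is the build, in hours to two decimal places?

Layer count = ceil(152 / 0.08) = 1900.
Scan path per layer = 407 / 0.19 = 2142.1 mm.
Per-layer scan time = 2142.1 / 1790, so 1.1967 s.
Per-layer time: 1.1967 + 6.85 → 8.0467 s.
Total: 1900 × 8.0467 s = 15288.73 s → 4.25 hours.

4.25 hours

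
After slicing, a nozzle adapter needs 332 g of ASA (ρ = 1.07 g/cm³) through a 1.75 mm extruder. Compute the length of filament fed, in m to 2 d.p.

Extruded volume: 332/1.07 = 310.2804 cm³ (310280.4 mm³).
Filament cross-section = π × (1.75/2)² = 2.4053 mm².
Length = 310280.4 / 2.4053 = 128998.63 mm = 129.00 m.

129.00 m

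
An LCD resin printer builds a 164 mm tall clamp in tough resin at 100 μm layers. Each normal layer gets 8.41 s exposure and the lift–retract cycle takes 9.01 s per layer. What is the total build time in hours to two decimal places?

Layer count = ceil(164 / 0.1) = 1640.
Per-layer time: 8.41 + 9.01 → 17.42 s.
Build time: 1640 × 17.42 s = 28568.8 s, i.e. 7.94 hours.

7.94 hours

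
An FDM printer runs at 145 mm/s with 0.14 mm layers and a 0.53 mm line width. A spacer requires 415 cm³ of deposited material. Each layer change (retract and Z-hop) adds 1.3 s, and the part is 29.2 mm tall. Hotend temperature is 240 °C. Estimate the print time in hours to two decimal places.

Bead cross-section = 0.14 × 0.53 = 0.0742 mm².
Toolpath length = 415 cm³ / 0.0742 mm² = 415000 / 0.0742 = 5592991.9 mm.
Print-move time = 5592991.9 / 145, so 38572.4 s.
Layers = ⌈29.2/0.14⌉ = 209.
Non-print overhead = 209 × 1.3, so 271.7 s.
Total = 38572.4 + 271.7 = 38844.1 s = 10.79 hours.

10.79 hours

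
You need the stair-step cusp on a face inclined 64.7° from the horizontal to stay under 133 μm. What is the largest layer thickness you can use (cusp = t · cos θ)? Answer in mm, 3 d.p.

Layer height = cusp / cos(64.7°) = 0.133 / 0.4274 = 0.311 mm.

0.311 mm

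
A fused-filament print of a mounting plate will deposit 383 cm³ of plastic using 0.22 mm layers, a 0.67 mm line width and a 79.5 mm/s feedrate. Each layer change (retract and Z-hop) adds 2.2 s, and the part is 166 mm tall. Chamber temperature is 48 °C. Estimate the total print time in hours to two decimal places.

Bead cross-section = 0.22 × 0.67, so 0.1474 mm².
Toolpath length = 383 cm³ / 0.1474 mm² = 383000 / 0.1474 = 2598371.8 mm.
Time extruding = 2598371.8 / 79.5, so 32683.9 s.
Layers = ⌈166/0.22⌉ = 755.
Layer-change overhead = 755 × 2.2, so 1661 s.
Total = 32683.9 + 1661 = 34344.9 s = 9.54 hours.

9.54 hours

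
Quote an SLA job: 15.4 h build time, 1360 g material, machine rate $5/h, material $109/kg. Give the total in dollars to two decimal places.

$225.24

Time charge = 5 × 15.4, so $77.00.
Feedstock cost: 109 × 1360/1000 → $148.24.
Total = 77.00 + 148.24 = $225.24.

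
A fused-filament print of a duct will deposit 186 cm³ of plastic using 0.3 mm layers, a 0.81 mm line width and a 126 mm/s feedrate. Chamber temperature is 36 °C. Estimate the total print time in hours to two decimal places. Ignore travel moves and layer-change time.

1.69 hours

Extrusion cross-section = 0.3 × 0.81, so 0.243 mm².
Total extruded path = 186000/0.243 = 765432.1 mm.
Extrusion time = 765432.1 / 126, so 6074.9 s.
In the requested units: 6074.9 s = 1.69 hours.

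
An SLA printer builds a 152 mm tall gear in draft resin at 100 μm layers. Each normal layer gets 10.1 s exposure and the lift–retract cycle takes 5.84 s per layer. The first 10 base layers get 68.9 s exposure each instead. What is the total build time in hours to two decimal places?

6.89 hours

Number of layers: 152 / 0.1 → 1520 (rounded up).
Base layers = 10 × (68.9 + 5.84) = 747.4 s.
Normal layers: 1510 × (10.1 + 5.84) → 24069.4 s.
Total = 747.4 + 24069.4 = 24816.8 s = 6.89 hours.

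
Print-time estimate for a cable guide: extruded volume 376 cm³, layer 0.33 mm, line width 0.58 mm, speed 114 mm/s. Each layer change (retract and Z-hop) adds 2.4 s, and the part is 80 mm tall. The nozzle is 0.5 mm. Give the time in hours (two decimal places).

Extrusion cross-section = 0.33 × 0.58 = 0.1914 mm².
Path length: 376000 mm³ / 0.1914 mm² → 1964472.3 mm.
Time extruding = 1964472.3 / 114, so 17232.2 s.
Number of layers: 80 / 0.33 → 243 (rounded up).
Non-print overhead = 243 × 2.4, so 583.2 s.
Altogether 17232.2 + 583.2 = 17815.4 s, i.e. 4.95 hours.

4.95 hours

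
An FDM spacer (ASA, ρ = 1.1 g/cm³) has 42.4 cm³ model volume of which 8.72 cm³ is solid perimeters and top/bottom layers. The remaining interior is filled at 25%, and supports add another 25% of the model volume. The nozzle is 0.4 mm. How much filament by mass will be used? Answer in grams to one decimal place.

30.5 g

Interior volume: 42.4 − 8.72 → 33.68 cm³.
Infill volume: 0.25 × 33.68 → 8.42 cm³.
Support = 0.25 × 42.4, so 10.6 cm³.
Deposited volume = 8.72 + 8.42 + 10.6, so 27.74 cm³.
Mass = 27.74 × 1.1, so 30.514 g.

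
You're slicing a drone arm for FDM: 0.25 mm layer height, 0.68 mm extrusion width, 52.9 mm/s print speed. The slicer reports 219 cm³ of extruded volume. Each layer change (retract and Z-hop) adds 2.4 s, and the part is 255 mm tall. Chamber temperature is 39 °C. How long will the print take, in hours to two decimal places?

7.44 hours

Line area = 0.25 × 0.68, so 0.17 mm².
Total extruded path = 219000/0.17 = 1288235.3 mm.
Extrusion time: 1288235.3 / 52.9 → 24352.3 s.
Layer count = ceil(255 / 0.25) = 1020.
Z-hop total = 1020 × 2.4 = 2448 s.
Altogether 24352.3 + 2448 = 26800.3 s, i.e. 7.44 hours.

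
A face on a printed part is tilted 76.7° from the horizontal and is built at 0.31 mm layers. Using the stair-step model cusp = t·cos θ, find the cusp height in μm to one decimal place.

cos(76.7°) = 0.2300, so cusp = 0.31 × 0.2300 = 0.0713 mm → 71.3 μm.

71.3 μm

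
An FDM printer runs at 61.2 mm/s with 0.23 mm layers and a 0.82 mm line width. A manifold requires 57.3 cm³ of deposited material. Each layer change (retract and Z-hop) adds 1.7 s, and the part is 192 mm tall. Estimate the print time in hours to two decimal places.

Extrusion cross-section = 0.23 × 0.82, so 0.1886 mm².
Path length: 57300 mm³ / 0.1886 mm² → 303817.6 mm.
Print-move time = 303817.6 / 61.2, so 4964.3 s.
Layers = ⌈192/0.23⌉ = 835.
Non-print overhead = 835 × 1.7, so 1419.5 s.
Total = 4964.3 + 1419.5 = 6383.8 s = 1.77 hours.

1.77 hours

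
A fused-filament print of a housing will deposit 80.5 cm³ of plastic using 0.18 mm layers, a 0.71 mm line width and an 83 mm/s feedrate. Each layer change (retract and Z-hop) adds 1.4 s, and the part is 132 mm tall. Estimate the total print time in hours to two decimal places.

2.39 hours

Extrusion cross-section = 0.18 × 0.71 = 0.1278 mm².
Path length: 80500 mm³ / 0.1278 mm² → 629890.5 mm.
Extrusion time = 629890.5 / 83 = 7589 s.
Number of layers: 132 / 0.18 → 734 (rounded up).
Z-hop total = 734 × 1.4 = 1027.6 s.
Total = 7589 + 1027.6 = 8616.6 s = 2.39 hours.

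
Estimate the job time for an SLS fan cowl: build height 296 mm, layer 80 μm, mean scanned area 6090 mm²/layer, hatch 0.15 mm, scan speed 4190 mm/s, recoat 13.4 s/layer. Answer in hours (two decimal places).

23.73 hours

Layer count = ceil(296 / 0.08) = 3700.
Scan path per layer = 6090 / 0.15, so 40600 mm.
Laser time per layer = 40600 / 4190 = 9.6897 s.
Time per layer = 9.6897 + 13.4 = 23.0897 s.
Total: 3700 × 23.0897 s = 85431.89 s → 23.73 hours.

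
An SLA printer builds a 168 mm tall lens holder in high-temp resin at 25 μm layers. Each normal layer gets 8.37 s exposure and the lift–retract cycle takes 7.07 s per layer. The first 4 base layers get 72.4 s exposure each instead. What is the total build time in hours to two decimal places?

Layer count = ceil(168 / 0.025) = 6720.
Burn-in layers = 4 × (72.4 + 7.07) = 317.88 s.
Remaining layers: 6716 × (8.37 + 7.07) → 103695.04 s.
Total = 317.88 + 103695.04 = 104012.92 s = 28.89 hours.

28.89 hours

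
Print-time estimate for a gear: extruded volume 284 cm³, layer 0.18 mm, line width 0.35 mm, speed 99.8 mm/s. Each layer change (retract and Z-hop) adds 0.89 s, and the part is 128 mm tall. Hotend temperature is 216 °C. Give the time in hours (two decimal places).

12.72 hours

Line area = 0.18 × 0.35, so 0.063 mm².
Toolpath length = 284 cm³ / 0.063 mm² = 284000 / 0.063 = 4507936.5 mm.
Print-move time: 4507936.5 / 99.8 → 45169.7 s.
Layer count = ceil(128 / 0.18) = 712.
Non-print overhead: 712 × 0.89 → 633.68 s.
Altogether 45169.7 + 633.68 = 45803.38 s, i.e. 12.72 hours.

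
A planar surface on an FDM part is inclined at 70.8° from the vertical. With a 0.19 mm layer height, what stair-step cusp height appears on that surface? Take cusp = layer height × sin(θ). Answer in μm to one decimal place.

179.4 μm

sin(70.8°) = 0.9444, so cusp = 0.19 × 0.9444 = 0.179436 mm → 179.4 μm.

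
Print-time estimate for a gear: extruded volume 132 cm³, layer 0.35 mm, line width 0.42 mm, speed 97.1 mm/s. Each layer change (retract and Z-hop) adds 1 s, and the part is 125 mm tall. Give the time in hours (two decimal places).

Line area = 0.35 × 0.42, so 0.147 mm².
Total extruded path = 132000/0.147 = 897959.2 mm.
Extrusion time = 897959.2 / 97.1 = 9247.8 s.
Number of layers: 125 / 0.35 → 358 (rounded up).
Layer-change overhead = 358 × 1, so 358 s.
Altogether 9247.8 + 358 = 9605.8 s, i.e. 2.67 hours.

2.67 hours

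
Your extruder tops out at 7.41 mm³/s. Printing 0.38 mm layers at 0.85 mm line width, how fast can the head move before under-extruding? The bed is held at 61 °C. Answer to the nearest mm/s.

23 mm/s

A = 0.38 × 0.85, so 0.323 mm².
v_max = Q/A = 7.41/0.323 = 22.94 mm/s → 23 mm/s.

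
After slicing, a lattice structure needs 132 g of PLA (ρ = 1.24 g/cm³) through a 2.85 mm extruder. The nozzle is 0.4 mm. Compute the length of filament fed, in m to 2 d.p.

Volume = 132 g / 1.24 g·cm⁻³ = 106.4516 cm³ = 106451.6 mm³.
Cross-section of 2.85 mm filament: π·(2.85/2)² = 6.3794 mm².
L = V/A = 106451.6/6.3794 = 16686.77 mm → 16.69 m.

16.69 m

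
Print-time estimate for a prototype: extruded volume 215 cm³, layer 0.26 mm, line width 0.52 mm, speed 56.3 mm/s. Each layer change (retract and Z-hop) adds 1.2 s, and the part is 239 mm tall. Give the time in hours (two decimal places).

Bead cross-section: 0.26 × 0.52 → 0.1352 mm².
Toolpath length = 215 cm³ / 0.1352 mm² = 215000 / 0.1352 = 1590236.7 mm.
Extrusion time: 1590236.7 / 56.3 → 28245.8 s.
Number of layers: 239 / 0.26 → 920 (rounded up).
Z-hop total = 920 × 1.2, so 1104 s.
Total = 28245.8 + 1104 = 29349.8 s = 8.15 hours.

8.15 hours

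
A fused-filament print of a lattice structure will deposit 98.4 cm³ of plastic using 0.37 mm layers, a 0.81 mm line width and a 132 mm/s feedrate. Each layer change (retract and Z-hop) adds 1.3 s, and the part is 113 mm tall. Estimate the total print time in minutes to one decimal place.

48.1 minutes

Extrusion cross-section = 0.37 × 0.81, so 0.2997 mm².
Path length: 98400 mm³ / 0.2997 mm² → 328328.3 mm.
Extrusion time: 328328.3 / 132 → 2487.3 s.
Layer count = ceil(113 / 0.37) = 306.
Non-print overhead: 306 × 1.3 → 397.8 s.
Total = 2487.3 + 397.8 = 2885.1 s = 48.1 minutes.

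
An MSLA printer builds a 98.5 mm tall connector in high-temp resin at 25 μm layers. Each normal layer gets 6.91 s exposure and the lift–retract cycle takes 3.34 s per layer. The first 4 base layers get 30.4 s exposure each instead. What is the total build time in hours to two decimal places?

Layers = ⌈98.5/0.025⌉ = 3940.
Bottom layers = 4 × (30.4 + 3.34) = 134.96 s.
Normal layers = 3936 × (6.91 + 3.34) = 40344 s.
Sum: 134.96 + 40344 = 40478.96 s → 11.24 hours.

11.24 hours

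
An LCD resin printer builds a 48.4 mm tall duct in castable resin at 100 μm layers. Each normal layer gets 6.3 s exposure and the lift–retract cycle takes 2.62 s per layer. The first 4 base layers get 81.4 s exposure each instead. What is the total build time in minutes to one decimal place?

77.0 minutes

Layer count = ceil(48.4 / 0.1) = 484.
Bottom layers: 4 × (81.4 + 2.62) → 336.08 s.
Regular layers = 480 × (6.3 + 2.62) = 4281.6 s.
Total = 336.08 + 4281.6 = 4617.68 s = 77.0 minutes.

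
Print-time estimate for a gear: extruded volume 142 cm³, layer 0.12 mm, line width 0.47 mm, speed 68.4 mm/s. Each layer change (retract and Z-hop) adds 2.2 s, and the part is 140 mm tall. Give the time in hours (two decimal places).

10.94 hours

Line area = 0.12 × 0.47, so 0.0564 mm².
Total extruded path = 142000/0.0564 = 2517730.5 mm.
Extrusion time = 2517730.5 / 68.4 = 36808.9 s.
Layers = ⌈140/0.12⌉ = 1167.
Non-print overhead: 1167 × 2.2 → 2567.4 s.
Altogether 36808.9 + 2567.4 = 39376.3 s, i.e. 10.94 hours.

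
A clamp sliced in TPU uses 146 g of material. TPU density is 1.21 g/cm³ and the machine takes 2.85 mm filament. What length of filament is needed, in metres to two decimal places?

Extruded volume: 146/1.21 = 120.6612 cm³ (120661.2 mm³).
Filament cross-section = π × (2.85/2)² = 6.3794 mm².
L = V/A = 120661.2/6.3794 = 18914.19 mm → 18.91 m.

18.91 m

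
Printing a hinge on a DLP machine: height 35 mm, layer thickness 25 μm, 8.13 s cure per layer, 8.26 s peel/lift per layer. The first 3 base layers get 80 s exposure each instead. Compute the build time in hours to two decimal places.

6.43 hours

Layer count = ceil(35 / 0.025) = 1400.
Bottom layers = 3 × (80 + 8.26) = 264.78 s.
Remaining layers = 1397 × (8.13 + 8.26) = 22896.83 s.
Total = 264.78 + 22896.83 = 23161.61 s = 6.43 hours.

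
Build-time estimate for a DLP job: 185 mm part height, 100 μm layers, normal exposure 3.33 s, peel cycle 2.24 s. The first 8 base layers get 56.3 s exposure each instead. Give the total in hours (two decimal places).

2.98 hours

Layers = ⌈185/0.1⌉ = 1850.
Bottom layers = 8 × (56.3 + 2.24) = 468.32 s.
Regular layers: 1842 × (3.33 + 2.24) → 10259.94 s.
Sum: 468.32 + 10259.94 = 10728.26 s → 2.98 hours.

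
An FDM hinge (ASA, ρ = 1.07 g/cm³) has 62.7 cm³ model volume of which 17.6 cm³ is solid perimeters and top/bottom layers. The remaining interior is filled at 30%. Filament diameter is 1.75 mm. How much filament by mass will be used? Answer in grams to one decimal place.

Infill region: 62.7 − 17.6 → 45.1 cm³.
Deposited infill: 0.30 × 45.1 → 13.53 cm³.
Total extruded: 17.6 + 13.53 → 31.13 cm³.
Mass = 31.13 × 1.07 = 33.3091 g.

33.3 g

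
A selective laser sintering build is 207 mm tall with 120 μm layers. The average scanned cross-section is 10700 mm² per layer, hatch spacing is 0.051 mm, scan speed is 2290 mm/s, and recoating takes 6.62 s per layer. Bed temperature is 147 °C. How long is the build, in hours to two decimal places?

Layer count = ceil(207 / 0.12) = 1725.
Hatch length per layer: 10700 / 0.051 → 209803.9 mm.
Scan time per layer = 209803.9 / 2290 = 91.6174 s.
Per-layer time = 91.6174 + 6.62 = 98.2374 s.
1725 layers × 98.2374 s/layer = 169459.515 s, i.e. 47.07 hours.

47.07 hours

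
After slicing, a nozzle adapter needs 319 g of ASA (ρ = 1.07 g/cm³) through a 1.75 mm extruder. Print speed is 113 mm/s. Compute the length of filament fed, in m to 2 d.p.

Extruded volume: 319/1.07 = 298.1308 cm³ (298130.8 mm³).
Cross-section of 1.75 mm filament: π·(1.75/2)² = 2.4053 mm².
Length = 298130.8 / 2.4053 = 123947.45 mm = 123.95 m.

123.95 m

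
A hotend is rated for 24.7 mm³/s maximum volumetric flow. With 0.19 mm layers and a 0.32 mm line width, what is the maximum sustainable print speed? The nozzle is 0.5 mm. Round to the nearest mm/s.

406 mm/s

Extrusion cross-section: 0.19 × 0.32 → 0.0608 mm².
Max speed = 24.7 / 0.0608 = 406.25 ≈ 406 mm/s.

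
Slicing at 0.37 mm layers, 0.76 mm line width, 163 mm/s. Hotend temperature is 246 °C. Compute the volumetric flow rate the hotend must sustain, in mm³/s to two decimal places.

Bead cross-section = 0.37 × 0.76 = 0.2812 mm².
Q = v·A = 163 × 0.2812 = 45.84 mm³/s.

45.84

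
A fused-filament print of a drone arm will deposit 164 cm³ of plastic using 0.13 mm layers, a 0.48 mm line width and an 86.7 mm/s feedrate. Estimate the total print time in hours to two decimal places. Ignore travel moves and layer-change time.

8.42 hours

Line area = 0.13 × 0.48, so 0.0624 mm².
Path length: 164000 mm³ / 0.0624 mm² → 2628205.1 mm.
Print-move time = 2628205.1 / 86.7, so 30313.8 s.
In the requested units: 30313.8 s = 8.42 hours.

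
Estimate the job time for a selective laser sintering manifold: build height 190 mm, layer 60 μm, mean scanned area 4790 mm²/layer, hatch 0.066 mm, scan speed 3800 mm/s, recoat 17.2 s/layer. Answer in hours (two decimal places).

Number of layers: 190 / 0.06 → 3167 (rounded up).
Per-layer scan distance = 4790 / 0.066 = 72575.8 mm.
Scan time per layer = 72575.8 / 3800 = 19.0989 s.
Per-layer time = 19.0989 + 17.2, so 36.2989 s.
Total: 3167 × 36.2989 s = 114958.6163 s → 31.93 hours.

31.93 hours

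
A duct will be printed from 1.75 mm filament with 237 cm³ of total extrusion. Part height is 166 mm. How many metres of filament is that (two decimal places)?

Cross-section of 1.75 mm filament: π·(1.75/2)² = 2.4053 mm².
L = 237000 mm³ / 2.4053 mm² = 98532.41 mm, i.e. 98.53 m.

98.53 m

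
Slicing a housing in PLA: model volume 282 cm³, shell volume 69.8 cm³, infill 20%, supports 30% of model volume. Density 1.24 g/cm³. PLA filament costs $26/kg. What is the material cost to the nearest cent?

$6.35

Volume inside the shell: 282 − 69.8 → 212.2 cm³.
Infill volume = 0.20 × 212.2, so 42.44 cm³.
Support: 0.30 × 282 → 84.6 cm³.
Deposited volume = 69.8 + 42.44 + 84.6 = 196.84 cm³.
Mass: 196.84 × 1.24 → 244.0816 g.
Cost = 244.0816 g / 1000 × $26/kg = $6.35.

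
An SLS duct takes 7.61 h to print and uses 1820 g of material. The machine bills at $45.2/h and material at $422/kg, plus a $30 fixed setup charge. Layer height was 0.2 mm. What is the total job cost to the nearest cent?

$1142.01

Machine cost = 45.2 × 7.61 = $343.972.
Material charge = 422 × 1820/1000 = $768.04.
Total = 343.972 + 768.04 + 30 = 1142.012 ≈ $1142.01.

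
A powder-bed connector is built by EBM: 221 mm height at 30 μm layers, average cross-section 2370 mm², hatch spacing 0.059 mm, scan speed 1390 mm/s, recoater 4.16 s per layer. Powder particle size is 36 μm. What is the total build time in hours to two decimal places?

Layer count = ceil(221 / 0.03) = 7367.
Per-layer scan distance: 2370 / 0.059 → 40169.5 mm.
Beam time per layer = 40169.5 / 1390 = 28.8989 s.
Layer cycle = 28.8989 + 4.16, so 33.0589 s.
Build time = 7367 × 33.0589 = 243544.9163 s = 67.65 hours.

67.65 hours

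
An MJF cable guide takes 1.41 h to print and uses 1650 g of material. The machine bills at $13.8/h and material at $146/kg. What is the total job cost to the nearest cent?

Time charge: 13.8 × 1.41 → $19.458.
Material cost: 146 × 1650/1000 → $240.90.
Job cost: 19.458 + 240.90 = 260.358 ≈ $260.36.

$260.36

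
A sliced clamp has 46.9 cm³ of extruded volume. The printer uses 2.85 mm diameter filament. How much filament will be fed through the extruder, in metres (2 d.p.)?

A = π r² = π × 1.425² = 6.3794 mm².
L = 46900 mm³ / 6.3794 mm² = 7351.79 mm, i.e. 7.35 m.

7.35 m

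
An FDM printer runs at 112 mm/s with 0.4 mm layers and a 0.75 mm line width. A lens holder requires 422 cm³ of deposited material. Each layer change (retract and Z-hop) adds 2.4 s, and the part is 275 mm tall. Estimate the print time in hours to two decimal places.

Extrusion cross-section = 0.4 × 0.75 = 0.3 mm².
Path length: 422000 mm³ / 0.3 mm² → 1406666.7 mm.
Print-move time: 1406666.7 / 112 → 12559.5 s.
Layers = ⌈275/0.4⌉ = 688.
Non-print overhead: 688 × 2.4 → 1651.2 s.
Total = 12559.5 + 1651.2 = 14210.7 s = 3.95 hours.

3.95 hours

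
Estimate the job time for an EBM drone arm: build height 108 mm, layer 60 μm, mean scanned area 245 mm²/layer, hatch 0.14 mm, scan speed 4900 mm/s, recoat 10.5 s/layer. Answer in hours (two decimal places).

5.43 hours

Layer count = ceil(108 / 0.06) = 1800.
Scan path per layer = 245 / 0.14, so 1750 mm.
Scan time per layer: 1750 / 4900 → 0.3571 s.
Per-layer time = 0.3571 + 10.5, so 10.8571 s.
1800 layers × 10.8571 s/layer = 19542.78 s, i.e. 5.43 hours.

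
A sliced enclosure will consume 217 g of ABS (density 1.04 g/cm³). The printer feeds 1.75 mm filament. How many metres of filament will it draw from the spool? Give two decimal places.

Volume = 217 g / 1.04 g·cm⁻³ = 208.6538 cm³ = 208653.8 mm³.
Cross-section of 1.75 mm filament: π·(1.75/2)² = 2.4053 mm².
Length = 208653.8 / 2.4053 = 86747.52 mm = 86.75 m.

86.75 m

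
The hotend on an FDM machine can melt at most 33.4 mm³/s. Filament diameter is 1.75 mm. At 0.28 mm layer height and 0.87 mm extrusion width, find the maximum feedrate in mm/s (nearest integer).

Extrusion cross-section: 0.28 × 0.87 → 0.2436 mm².
Max speed = 33.4 / 0.2436 = 137.11 ≈ 137 mm/s.

137 mm/s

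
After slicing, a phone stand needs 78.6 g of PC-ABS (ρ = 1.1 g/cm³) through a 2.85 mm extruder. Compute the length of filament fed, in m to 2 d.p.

11.20 m

Volume = 78.6 g / 1.1 g·cm⁻³ = 71.4545 cm³ = 71454.5 mm³.
Cross-section of 2.85 mm filament: π·(2.85/2)² = 6.3794 mm².
L = V/A = 71454.5/6.3794 = 11200.82 mm → 11.20 m.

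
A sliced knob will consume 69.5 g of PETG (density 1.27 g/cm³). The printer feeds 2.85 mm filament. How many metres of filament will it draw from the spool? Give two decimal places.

8.58 m

Extruded volume: 69.5/1.27 = 54.7244 cm³ (54724.4 mm³).
Filament cross-section = π × (2.85/2)² = 6.3794 mm².
L = V/A = 54724.4/6.3794 = 8578.3 mm → 8.58 m.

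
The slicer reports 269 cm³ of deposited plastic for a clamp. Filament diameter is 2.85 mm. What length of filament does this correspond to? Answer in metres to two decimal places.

42.17 m

A = π r² = π × 1.425² = 6.3794 mm².
L = 269000 mm³ / 6.3794 mm² = 42166.97 mm, i.e. 42.17 m.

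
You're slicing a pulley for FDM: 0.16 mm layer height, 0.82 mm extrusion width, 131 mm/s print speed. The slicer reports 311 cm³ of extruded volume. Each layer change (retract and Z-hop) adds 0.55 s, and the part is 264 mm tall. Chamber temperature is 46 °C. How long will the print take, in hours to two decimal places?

5.28 hours

Extrusion cross-section = 0.16 × 0.82 = 0.1312 mm².
Total extruded path = 311000/0.1312 = 2370426.8 mm.
Print-move time = 2370426.8 / 131, so 18094.9 s.
Number of layers: 264 / 0.16 → 1650 (rounded up).
Non-print overhead: 1650 × 0.55 → 907.5 s.
Total = 18094.9 + 907.5 = 19002.4 s = 5.28 hours.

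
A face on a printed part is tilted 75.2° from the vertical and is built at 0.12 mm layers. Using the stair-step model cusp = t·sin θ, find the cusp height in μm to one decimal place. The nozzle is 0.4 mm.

h_c = t·sin θ = 0.12 × 0.9668 = 0.116016 mm (116.0 μm).

116.0 μm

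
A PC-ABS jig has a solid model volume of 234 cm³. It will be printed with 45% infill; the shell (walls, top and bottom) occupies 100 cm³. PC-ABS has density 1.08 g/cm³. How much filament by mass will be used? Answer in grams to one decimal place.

Infill region = 234 − 100 = 134 cm³.
Deposited infill = 0.45 × 134, so 60.3 cm³.
Total printed volume = 100 + 60.3, so 160.3 cm³.
Mass = 160.3 × 1.08 = 173.124 g.

173.1 g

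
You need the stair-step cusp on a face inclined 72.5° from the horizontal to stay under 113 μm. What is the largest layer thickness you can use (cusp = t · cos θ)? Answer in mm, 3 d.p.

Layer height = cusp / cos(72.5°) = 0.113 / 0.3007 = 0.376 mm.

0.376 mm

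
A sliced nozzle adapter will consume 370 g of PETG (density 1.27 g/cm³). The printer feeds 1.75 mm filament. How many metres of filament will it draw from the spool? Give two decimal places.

Volume = 370 g / 1.27 g·cm⁻³ = 291.3386 cm³ = 291338.6 mm³.
A = π r² = π × 0.875² = 2.4053 mm².
L = V/A = 291338.6/2.4053 = 121123.6 mm → 121.12 m.

121.12 m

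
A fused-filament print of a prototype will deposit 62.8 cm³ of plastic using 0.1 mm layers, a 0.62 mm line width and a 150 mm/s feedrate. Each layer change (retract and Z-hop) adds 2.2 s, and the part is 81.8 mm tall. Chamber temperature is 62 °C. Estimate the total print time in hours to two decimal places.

2.38 hours

Line area: 0.1 × 0.62 → 0.062 mm².
Path length: 62800 mm³ / 0.062 mm² → 1012903.2 mm.
Extrusion time = 1012903.2 / 150 = 6752.7 s.
Layer count = ceil(81.8 / 0.1) = 818.
Z-hop total = 818 × 2.2 = 1799.6 s.
Total = 6752.7 + 1799.6 = 8552.3 s = 2.38 hours.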